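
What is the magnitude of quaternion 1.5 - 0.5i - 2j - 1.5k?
2.958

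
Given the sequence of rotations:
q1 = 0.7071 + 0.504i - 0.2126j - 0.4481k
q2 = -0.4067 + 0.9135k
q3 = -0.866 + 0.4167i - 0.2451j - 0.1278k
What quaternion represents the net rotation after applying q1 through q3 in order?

q2 · q1 = 0.1218 - 0.0108i + 0.5469j + 0.8282k
q3 · q2 · q1 = 0.1389 - 0.073i - 0.8472j - 0.5075k
0.1389 - 0.073i - 0.8472j - 0.5075k


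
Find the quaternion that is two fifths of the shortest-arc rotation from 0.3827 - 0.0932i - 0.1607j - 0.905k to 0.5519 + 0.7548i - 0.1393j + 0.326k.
-0.0096 - 0.4858i - 0.0467j - 0.8727k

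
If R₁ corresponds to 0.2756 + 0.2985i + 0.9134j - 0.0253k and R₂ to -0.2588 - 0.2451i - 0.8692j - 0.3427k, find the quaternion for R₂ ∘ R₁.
0.7871 + 0.1902i - 0.5844j - 0.0523k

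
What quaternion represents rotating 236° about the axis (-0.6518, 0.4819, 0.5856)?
-0.4695 - 0.5755i + 0.4255j + 0.5171k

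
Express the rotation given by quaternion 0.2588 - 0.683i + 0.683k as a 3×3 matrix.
[[0.067, -0.3535, -0.933], [0.3535, -0.866, 0.3535], [-0.933, -0.3535, 0.067]]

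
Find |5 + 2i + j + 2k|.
√34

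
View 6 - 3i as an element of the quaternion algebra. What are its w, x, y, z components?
6 - 3i + 0j + 0k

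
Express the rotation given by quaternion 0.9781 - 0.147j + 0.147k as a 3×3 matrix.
[[0.9136, -0.2876, -0.2876], [0.2876, 0.9568, -0.0432], [0.2876, -0.0432, 0.9568]]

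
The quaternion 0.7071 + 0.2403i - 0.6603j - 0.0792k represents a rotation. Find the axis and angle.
axis = (0.3398, -0.9338, -0.112), θ = π/2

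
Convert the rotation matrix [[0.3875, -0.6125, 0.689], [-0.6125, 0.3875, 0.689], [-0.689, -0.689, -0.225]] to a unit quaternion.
0.6225 - 0.5534i + 0.5534j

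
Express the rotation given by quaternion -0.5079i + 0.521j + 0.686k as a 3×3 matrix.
[[-0.4841, -0.5292, -0.6968], [-0.5292, -0.4571, 0.7148], [-0.6968, 0.7148, -0.0588]]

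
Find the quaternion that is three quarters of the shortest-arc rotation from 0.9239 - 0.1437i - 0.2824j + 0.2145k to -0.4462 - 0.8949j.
0.7171 - 0.0503i + 0.6911j + 0.075k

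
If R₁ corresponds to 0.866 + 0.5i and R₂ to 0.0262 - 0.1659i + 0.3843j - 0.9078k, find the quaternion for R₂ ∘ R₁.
0.1056 - 0.1306i - 0.1211j - 0.9783k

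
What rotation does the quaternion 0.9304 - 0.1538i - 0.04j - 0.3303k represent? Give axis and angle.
axis = (-0.4196, -0.1091, -0.9011), θ = 43°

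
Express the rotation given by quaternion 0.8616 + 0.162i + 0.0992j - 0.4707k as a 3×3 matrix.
[[0.5372, 0.8433, 0.0184], [-0.779, 0.5044, -0.3725], [-0.3234, 0.1858, 0.9278]]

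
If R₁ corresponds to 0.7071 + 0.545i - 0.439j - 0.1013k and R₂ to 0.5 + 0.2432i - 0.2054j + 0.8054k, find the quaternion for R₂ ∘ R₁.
0.2124 + 0.8188i + 0.0988j + 0.524k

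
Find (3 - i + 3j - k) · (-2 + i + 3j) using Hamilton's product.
-14 + 8i + 2j - 4k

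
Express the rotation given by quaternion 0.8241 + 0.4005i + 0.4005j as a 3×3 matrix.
[[0.6792, 0.3208, 0.6601], [0.3208, 0.6792, -0.6601], [-0.6601, 0.6601, 0.3584]]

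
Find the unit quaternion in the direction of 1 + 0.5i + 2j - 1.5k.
0.3651 + 0.1826i + 0.7303j - 0.5477k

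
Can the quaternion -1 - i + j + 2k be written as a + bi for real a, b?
No. The quaternion -1 - i + j + 2k has j-coefficient y = 1 and k-coefficient z = 2, not both zero, so it does not lie in the complex subalgebra spanned by 1 and i.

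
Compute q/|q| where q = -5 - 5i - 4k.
-0.6155 - 0.6155i - 0.4924k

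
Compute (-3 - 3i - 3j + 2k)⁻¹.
-0.0968 + 0.0968i + 0.0968j - 0.0645k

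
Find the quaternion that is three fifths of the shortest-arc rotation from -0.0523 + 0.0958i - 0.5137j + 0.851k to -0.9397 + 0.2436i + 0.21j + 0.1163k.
-0.7698 + 0.2463i - 0.1265j + 0.5751k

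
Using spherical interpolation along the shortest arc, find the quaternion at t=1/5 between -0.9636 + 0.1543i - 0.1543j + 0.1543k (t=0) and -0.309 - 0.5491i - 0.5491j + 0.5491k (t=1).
-0.9219 - 0.0036i - 0.2739j + 0.2739k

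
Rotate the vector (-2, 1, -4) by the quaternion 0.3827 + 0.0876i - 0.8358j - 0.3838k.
(4.359, -0.728, 1.214)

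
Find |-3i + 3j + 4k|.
√34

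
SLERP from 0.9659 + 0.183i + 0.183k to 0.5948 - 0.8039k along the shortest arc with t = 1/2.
0.9237 + 0.1083i - 0.3675k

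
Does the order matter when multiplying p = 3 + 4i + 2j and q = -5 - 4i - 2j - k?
Yes: pq = 5 - 34i - 12j - 3k ≠ 5 - 30i - 20j - 3k = qp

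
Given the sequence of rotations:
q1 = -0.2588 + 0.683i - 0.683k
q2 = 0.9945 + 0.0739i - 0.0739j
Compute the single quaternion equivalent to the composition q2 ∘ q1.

q2 · q1 = -0.3079 + 0.7106i + 0.0696j - 0.6288k
-0.3079 + 0.7106i + 0.0696j - 0.6288k


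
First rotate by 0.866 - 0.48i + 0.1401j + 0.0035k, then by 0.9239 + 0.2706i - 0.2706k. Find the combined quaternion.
0.9309 - 0.1712i + 0.2584j - 0.1932k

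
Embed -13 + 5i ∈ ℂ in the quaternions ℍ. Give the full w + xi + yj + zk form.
-13 + 5i + 0j + 0k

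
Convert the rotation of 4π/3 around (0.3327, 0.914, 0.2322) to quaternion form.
-0.5 + 0.2881i + 0.7915j + 0.2011k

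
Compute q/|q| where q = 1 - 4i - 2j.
0.2182 - 0.8729i - 0.4364j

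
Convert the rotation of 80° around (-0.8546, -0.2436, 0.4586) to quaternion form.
0.766 - 0.5493i - 0.1566j + 0.2948k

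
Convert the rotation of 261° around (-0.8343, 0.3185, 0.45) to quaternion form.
-0.6494 - 0.6344i + 0.2422j + 0.3422k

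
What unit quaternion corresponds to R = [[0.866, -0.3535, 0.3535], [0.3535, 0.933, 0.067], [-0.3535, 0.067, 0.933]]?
0.9659 + 0.183j + 0.183k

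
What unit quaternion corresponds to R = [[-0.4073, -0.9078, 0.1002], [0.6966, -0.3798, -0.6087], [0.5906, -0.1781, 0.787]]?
0.5 + 0.2153i - 0.2452j + 0.8022k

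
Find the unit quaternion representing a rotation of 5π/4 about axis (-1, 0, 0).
-0.3827 - 0.9239i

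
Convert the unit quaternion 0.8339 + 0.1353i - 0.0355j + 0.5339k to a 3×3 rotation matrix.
[[0.4274, -0.9, 0.0853], [0.8808, 0.3933, -0.2636], [0.2037, 0.1877, 0.9609]]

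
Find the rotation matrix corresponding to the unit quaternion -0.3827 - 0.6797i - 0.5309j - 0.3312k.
[[0.2169, 0.4682, 0.8566], [0.9752, -0.1434, -0.1686], [0.0439, 0.8719, -0.4877]]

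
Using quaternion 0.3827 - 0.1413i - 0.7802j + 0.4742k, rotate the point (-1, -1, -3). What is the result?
(3.003, 0.802, 1.157)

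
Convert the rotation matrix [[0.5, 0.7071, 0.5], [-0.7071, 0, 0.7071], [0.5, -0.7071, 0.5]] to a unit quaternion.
0.7071 - 0.5i - 0.5k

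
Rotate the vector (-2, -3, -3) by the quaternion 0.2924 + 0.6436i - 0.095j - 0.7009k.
(2.012, 4.227, -0.296)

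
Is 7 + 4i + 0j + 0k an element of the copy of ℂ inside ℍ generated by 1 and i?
Yes. The quaternion 7 + 4i has j- and k-coefficients y = z = 0, so it lies in the complex subalgebra spanned by 1 and i.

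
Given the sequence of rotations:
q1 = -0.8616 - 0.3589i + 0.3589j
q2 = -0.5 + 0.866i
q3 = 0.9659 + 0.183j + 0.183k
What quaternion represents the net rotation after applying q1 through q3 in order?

q2 · q1 = 0.7416 - 0.5667i - 0.1794j + 0.3108k
q3 · q2 · q1 = 0.6923 - 0.4577i - 0.1413j + 0.5396k
0.6923 - 0.4577i - 0.1413j + 0.5396k


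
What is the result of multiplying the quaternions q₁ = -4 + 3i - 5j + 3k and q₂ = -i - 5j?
-22 + 19i + 17j - 20k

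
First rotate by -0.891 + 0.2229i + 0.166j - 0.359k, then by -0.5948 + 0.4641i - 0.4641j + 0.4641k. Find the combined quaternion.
0.6702 - 0.4565i + 0.5848j - 0.0195k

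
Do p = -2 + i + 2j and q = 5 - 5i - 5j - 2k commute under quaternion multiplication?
No: pq = 5 + 11i + 22j + 9k ≠ 5 + 19i + 18j - k = qp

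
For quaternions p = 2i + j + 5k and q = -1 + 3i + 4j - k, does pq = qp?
No: pq = -5 - 23i + 16j ≠ -5 + 19i - 18j - 10k = qp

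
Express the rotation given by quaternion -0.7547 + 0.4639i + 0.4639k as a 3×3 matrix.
[[0.5696, 0.7002, 0.4304], [-0.7002, 0.1392, 0.7002], [0.4304, -0.7002, 0.5696]]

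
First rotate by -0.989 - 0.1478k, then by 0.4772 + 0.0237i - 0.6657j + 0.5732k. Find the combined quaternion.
-0.3872 + 0.075i + 0.6619j - 0.6374k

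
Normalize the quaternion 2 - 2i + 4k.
0.4082 - 0.4082i + 0.8165k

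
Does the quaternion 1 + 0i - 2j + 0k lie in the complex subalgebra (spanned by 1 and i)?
No. The quaternion 1 - 2j has j-coefficient y = -2 and k-coefficient z = 0, not both zero, so it does not lie in the complex subalgebra spanned by 1 and i.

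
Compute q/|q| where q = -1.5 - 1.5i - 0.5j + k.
-0.6255 - 0.6255i - 0.2085j + 0.417k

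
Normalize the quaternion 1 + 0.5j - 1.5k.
0.5345 + 0.2673j - 0.8018k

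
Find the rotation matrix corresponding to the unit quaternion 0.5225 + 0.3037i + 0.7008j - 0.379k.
[[-0.2695, 0.8217, 0.5021], [0.0296, 0.5283, -0.8486], [-0.9625, -0.2138, -0.1667]]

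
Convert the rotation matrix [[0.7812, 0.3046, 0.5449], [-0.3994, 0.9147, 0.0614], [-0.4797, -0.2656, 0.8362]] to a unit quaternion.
0.9397 - 0.087i + 0.2726j - 0.1873k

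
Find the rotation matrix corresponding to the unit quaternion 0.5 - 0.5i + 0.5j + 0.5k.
[[0, -1, 0], [0, 0, 1], [-1, 0, 0]]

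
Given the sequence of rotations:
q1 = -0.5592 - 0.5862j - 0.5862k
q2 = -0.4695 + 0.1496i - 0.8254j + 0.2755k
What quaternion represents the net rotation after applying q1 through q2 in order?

q2 · q1 = -0.0598 + 0.5617i + 0.8245j + 0.0335k
-0.0598 + 0.5617i + 0.8245j + 0.0335k


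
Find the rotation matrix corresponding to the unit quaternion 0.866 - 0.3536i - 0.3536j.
[[0.7499, 0.2501, -0.6124], [0.2501, 0.7499, 0.6124], [0.6124, -0.6124, 0.4999]]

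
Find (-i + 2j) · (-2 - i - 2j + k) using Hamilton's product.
3 + 4i - 3j + 4k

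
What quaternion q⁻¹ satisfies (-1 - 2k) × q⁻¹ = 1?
-0.2 + 0.4k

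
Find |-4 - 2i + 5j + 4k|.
√61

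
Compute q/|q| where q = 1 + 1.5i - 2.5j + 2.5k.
0.252 + 0.378i - 0.6299j + 0.6299k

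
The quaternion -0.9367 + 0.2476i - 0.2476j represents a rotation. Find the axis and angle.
axis = (√2/2, -√2/2, 0), θ = 319°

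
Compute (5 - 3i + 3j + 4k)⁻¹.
0.0847 + 0.0508i - 0.0508j - 0.0678k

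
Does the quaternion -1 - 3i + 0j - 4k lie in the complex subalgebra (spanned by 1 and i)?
No. The quaternion -1 - 3i - 4k has j-coefficient y = 0 and k-coefficient z = -4, not both zero, so it does not lie in the complex subalgebra spanned by 1 and i.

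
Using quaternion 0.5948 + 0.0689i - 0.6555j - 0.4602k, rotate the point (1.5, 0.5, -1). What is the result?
(0.647, -1.195, 1.286)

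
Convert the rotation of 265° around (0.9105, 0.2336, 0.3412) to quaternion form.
-0.6756 + 0.6713i + 0.1722j + 0.2516k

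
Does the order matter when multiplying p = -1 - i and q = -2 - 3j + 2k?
Yes: pq = 2 + 2i + 5j + k ≠ 2 + 2i + j - 5k = qp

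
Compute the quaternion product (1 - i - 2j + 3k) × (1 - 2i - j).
-3 - 9j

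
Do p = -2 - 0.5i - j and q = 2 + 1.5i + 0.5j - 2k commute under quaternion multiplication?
No: pq = -2.75 - 2i - 4j + 5.25k ≠ -2.75 - 6i - 2j + 2.75k = qp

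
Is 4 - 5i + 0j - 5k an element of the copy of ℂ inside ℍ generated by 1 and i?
No. The quaternion 4 - 5i - 5k has j-coefficient y = 0 and k-coefficient z = -5, not both zero, so it does not lie in the complex subalgebra spanned by 1 and i.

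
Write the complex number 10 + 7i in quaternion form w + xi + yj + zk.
10 + 7i + 0j + 0k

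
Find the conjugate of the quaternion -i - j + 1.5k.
i + j - 1.5k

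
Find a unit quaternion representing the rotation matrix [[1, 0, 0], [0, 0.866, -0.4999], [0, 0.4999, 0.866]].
0.9659 + 0.2588i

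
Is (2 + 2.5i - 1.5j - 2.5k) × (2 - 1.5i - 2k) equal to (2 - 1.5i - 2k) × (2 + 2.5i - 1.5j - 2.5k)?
No: pq = 2.75 + 5i + 5.75j - 11.25k ≠ 2.75 - i - 11.75j - 6.75k = qp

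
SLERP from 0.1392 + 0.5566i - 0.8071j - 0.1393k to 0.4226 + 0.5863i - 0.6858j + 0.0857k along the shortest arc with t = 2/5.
0.2575 + 0.5788i - 0.7721j - 0.0499k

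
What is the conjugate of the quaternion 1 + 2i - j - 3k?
1 - 2i + j + 3k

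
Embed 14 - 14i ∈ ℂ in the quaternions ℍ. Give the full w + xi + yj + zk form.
14 - 14i + 0j + 0k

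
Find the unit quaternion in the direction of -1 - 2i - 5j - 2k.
-0.1715 - 0.343i - 0.8575j - 0.343k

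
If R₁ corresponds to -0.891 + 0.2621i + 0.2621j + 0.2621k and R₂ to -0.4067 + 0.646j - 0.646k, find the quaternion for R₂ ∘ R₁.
0.3624 + 0.232i - 0.8515j + 0.2997k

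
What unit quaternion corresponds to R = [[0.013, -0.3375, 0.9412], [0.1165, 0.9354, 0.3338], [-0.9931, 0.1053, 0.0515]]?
0.7071 - 0.0808i + 0.6839j + 0.1605k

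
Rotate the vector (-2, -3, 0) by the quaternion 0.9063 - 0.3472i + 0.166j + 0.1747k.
(-0.472, -2.496, 2.558)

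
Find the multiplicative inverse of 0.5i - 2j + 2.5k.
-0.0476i + 0.1905j - 0.2381k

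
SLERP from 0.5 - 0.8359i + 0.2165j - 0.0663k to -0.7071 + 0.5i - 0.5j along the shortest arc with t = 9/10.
0.6935 - 0.5406i + 0.4761j - 0.0069k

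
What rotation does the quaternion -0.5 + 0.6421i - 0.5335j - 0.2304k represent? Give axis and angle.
axis = (0.7414, -0.616, -0.266), θ = 4π/3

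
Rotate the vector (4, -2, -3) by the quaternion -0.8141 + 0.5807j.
(4.139, -2, 2.805)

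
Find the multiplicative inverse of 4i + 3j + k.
-0.1538i - 0.1154j - 0.0385k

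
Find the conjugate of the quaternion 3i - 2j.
-3i + 2j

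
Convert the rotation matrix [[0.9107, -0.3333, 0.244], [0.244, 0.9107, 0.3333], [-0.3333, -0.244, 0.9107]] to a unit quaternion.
0.9659 - 0.1494i + 0.1494j + 0.1494k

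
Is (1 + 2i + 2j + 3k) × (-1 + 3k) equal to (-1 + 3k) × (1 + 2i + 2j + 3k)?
No: pq = -10 + 4i - 8j ≠ -10 - 8i + 4j = qp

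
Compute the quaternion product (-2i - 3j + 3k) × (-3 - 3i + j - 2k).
3 + 9i - 4j - 20k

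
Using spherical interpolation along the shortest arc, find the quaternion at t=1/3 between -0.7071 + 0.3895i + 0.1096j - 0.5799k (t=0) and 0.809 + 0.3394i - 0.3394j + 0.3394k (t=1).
-0.8032 + 0.1518i + 0.2037j - 0.5388k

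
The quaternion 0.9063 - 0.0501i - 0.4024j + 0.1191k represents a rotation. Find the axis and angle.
axis = (-0.1185, -0.9521, 0.2818), θ = 50°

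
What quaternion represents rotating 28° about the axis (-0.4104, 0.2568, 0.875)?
0.9703 - 0.0993i + 0.0621j + 0.2117k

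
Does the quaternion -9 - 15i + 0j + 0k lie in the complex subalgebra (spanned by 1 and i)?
Yes. The quaternion -9 - 15i has j- and k-coefficients y = z = 0, so it lies in the complex subalgebra spanned by 1 and i.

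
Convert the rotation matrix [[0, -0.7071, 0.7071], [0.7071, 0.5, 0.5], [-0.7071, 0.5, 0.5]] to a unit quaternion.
0.7071 + 0.5j + 0.5k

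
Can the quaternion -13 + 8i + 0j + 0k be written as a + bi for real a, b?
Yes. The quaternion -13 + 8i has j- and k-coefficients y = z = 0, so it lies in the complex subalgebra spanned by 1 and i.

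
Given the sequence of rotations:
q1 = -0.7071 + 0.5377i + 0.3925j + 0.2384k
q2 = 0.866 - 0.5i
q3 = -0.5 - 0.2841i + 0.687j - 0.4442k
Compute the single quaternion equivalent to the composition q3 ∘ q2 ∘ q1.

q2 · q1 = -0.3435 + 0.8192i + 0.4591j + 0.0102k
q3 · q2 · q1 = 0.0936 - 0.1011i - 0.8265j - 0.5457k
0.0936 - 0.1011i - 0.8265j - 0.5457k


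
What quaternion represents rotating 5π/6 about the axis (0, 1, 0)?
0.2588 + 0.9659j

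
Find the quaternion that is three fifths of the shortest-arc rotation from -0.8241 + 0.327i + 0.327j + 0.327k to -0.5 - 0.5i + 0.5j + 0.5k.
-0.7089 - 0.1828i + 0.4817j + 0.4817k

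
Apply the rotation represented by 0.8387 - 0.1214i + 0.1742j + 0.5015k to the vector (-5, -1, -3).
(-1.809, -5.597, -0.631)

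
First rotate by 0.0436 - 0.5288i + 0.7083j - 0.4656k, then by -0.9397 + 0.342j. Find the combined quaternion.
-0.2832 + 0.3377i - 0.6507j + 0.6184k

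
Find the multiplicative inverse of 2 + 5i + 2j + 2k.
0.0541 - 0.1351i - 0.0541j - 0.0541k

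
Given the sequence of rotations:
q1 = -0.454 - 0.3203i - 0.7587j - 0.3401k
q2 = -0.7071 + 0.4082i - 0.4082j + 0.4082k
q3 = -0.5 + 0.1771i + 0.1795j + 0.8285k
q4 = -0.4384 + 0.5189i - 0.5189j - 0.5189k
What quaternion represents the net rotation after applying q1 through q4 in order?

q2 · q1 = 0.2809 + 0.4897i + 0.7299j - 0.3853k
q3 · q2 · q1 = -0.039 - 0.869i + 0.1594j + 0.4667k
q4 · q3 · q2 · q1 = 0.7929 + 0.2013i + 0.1591j - 0.5526k
0.7929 + 0.2013i + 0.1591j - 0.5526k


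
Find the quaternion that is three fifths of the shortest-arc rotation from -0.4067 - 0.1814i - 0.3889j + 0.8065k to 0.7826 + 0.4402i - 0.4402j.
-0.7928 - 0.4211i + 0.1217j + 0.4234k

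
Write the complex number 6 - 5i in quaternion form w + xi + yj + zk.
6 - 5i + 0j + 0k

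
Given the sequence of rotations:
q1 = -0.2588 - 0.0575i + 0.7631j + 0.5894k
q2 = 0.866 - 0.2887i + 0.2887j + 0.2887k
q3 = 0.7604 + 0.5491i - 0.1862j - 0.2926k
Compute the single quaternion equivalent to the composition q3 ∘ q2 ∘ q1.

q2 · q1 = -0.6312 - 0.0252i + 0.7397j + 0.232k
q3 · q2 · q1 = -0.2605 - 0.1925i + 0.56j + 0.7626k
-0.2605 - 0.1925i + 0.56j + 0.7626k


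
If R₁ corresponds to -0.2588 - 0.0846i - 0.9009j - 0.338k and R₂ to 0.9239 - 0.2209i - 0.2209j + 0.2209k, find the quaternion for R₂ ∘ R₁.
-0.3821 + 0.2527i - 0.8685j - 0.1891k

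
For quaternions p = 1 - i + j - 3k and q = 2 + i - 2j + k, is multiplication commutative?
No: pq = 8 - 6i - 2j - 4k ≠ 8 + 4i + 2j - 6k = qp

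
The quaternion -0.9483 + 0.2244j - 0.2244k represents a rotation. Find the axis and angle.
axis = (0, √2/2, -√2/2), θ = 323°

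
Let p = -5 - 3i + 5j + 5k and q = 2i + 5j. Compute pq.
-19 - 35i - 15j - 25k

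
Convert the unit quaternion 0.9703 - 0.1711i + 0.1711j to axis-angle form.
axis = (-√2/2, √2/2, 0), θ = 28°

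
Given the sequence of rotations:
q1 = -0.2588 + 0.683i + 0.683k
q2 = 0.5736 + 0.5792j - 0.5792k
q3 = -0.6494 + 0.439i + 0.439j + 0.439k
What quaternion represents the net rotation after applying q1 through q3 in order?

q2 · q1 = 0.2471 + 0.7874i - 0.5455j + 0.1461k
q3 · q2 · q1 = -0.3308 - 0.0992i + 0.7443j - 0.5715k
-0.3308 - 0.0992i + 0.7443j - 0.5715k


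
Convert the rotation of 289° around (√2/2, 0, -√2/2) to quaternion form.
-0.8141 + 0.4106i - 0.4106k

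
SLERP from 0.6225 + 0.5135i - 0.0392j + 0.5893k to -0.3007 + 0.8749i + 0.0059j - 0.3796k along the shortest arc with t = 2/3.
0.0479 + 0.9981i - 0.0141j - 0.0357k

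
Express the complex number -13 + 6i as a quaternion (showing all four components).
-13 + 6i + 0j + 0k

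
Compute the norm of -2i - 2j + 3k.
√17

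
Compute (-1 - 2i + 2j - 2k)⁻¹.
-0.0769 + 0.1538i - 0.1538j + 0.1538k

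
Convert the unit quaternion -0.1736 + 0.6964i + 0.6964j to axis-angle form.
axis = (√2/2, √2/2, 0), θ = 200°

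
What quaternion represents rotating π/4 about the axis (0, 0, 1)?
0.9239 + 0.3827k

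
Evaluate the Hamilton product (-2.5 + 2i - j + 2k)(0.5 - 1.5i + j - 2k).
6.75 + 4.75i - 2j + 6.5k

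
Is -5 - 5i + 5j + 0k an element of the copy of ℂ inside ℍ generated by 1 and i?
No. The quaternion -5 - 5i + 5j has j-coefficient y = 5 and k-coefficient z = 0, not both zero, so it does not lie in the complex subalgebra spanned by 1 and i.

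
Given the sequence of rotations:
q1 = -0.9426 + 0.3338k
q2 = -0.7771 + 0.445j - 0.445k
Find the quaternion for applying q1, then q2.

q2 · q1 = 0.881 + 0.1485i - 0.4195j + 0.1601k
0.881 + 0.1485i - 0.4195j + 0.1601k


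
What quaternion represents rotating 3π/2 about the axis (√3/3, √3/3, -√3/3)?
-0.7071 + 0.4082i + 0.4082j - 0.4082k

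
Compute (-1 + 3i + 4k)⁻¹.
-0.0385 - 0.1154i - 0.1538k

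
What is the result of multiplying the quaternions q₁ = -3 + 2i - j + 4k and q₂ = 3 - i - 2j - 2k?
-1 + 19i + 3j + 13k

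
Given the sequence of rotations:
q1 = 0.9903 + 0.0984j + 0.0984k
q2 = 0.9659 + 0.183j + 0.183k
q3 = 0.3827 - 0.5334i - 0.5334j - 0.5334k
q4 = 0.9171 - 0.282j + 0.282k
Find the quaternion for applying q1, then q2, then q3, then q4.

q2 · q1 = 0.9205 + 0.2763j + 0.2763k
q3 · q2 · q1 = 0.647 - 0.491i - 0.2379j - 0.5326k
q4 · q3 · q2 · q1 = 0.6765 - 0.233i - 0.5391j - 0.4445k
0.6765 - 0.233i - 0.5391j - 0.4445k


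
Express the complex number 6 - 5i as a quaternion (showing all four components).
6 - 5i + 0j + 0k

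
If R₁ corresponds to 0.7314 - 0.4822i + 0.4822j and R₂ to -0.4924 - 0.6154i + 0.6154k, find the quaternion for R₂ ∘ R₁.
-0.6569 - 0.5094i - 0.5342j + 0.1534k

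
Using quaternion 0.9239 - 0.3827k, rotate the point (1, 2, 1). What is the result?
(2.121, 0.707, 1)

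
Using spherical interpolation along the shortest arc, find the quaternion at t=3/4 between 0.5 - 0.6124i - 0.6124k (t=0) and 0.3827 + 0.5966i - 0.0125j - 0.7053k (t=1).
0.496 + 0.3098i - 0.0108j - 0.8111k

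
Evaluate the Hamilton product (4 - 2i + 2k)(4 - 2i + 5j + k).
10 - 26i + 18j + 2k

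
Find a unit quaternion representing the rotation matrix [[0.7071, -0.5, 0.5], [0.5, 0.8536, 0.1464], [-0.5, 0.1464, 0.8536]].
0.9239 + 0.2706j + 0.2706k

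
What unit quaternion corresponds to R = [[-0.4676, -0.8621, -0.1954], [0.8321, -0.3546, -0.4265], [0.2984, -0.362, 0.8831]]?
0.515 + 0.0313i - 0.2397j + 0.8224k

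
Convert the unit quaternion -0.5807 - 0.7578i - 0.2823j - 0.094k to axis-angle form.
axis = (-0.9308, -0.3468, -0.1155), θ = 251°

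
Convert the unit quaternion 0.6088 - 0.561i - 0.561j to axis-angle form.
axis = (-√2/2, -√2/2, 0), θ = 105°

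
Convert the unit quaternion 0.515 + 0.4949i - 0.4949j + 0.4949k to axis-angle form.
axis = (√3/3, -√3/3, √3/3), θ = 118°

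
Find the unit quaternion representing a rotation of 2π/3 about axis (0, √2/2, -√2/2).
0.5 + 0.6124j - 0.6124k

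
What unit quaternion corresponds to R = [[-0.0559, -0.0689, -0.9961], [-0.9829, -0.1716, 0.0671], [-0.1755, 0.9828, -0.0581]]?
0.4226 + 0.5417i - 0.4854j - 0.5407k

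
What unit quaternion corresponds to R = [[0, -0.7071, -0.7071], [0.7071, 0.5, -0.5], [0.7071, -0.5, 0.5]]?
0.7071 - 0.5j + 0.5k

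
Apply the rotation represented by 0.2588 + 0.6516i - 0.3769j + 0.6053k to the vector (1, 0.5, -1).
(-1.013, 0.325, 1.058)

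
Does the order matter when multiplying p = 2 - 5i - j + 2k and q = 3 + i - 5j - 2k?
Yes: pq = 10 - i - 21j + 28k ≠ 10 - 25i - 5j - 24k = qp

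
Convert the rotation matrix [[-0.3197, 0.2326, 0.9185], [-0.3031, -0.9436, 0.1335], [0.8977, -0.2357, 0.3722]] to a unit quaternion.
-0.165 + 0.5594i - 0.0315j + 0.8117k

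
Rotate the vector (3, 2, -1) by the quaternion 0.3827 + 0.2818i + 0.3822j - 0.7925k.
(0.153, -1.182, -3.547)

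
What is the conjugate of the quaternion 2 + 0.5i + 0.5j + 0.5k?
2 - 0.5i - 0.5j - 0.5k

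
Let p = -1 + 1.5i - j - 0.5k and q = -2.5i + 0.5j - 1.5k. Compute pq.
3.5 + 4.25i + 3j - 0.25k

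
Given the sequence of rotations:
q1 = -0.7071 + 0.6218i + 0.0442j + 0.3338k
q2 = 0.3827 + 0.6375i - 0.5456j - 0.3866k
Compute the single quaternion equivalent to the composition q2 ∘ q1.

q2 · q1 = -0.5138 - 0.3778i - 0.0505j + 0.7685k
-0.5138 - 0.3778i - 0.0505j + 0.7685k


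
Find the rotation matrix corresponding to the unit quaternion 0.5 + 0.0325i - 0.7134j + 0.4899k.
[[-0.4979, -0.5363, -0.6816], [0.4435, 0.5179, -0.7315], [0.7452, -0.6665, -0.02]]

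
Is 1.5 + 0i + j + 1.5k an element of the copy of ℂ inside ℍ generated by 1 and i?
No. The quaternion 1.5 + j + 1.5k has j-coefficient y = 1 and k-coefficient z = 1.5, not both zero, so it does not lie in the complex subalgebra spanned by 1 and i.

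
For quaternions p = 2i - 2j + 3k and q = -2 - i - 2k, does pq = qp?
No: pq = 8 + 5j - 8k ≠ 8 - 8i + 3j - 4k = qp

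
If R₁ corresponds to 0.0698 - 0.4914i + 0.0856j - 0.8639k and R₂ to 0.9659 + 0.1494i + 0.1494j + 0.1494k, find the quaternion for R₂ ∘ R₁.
0.2571 - 0.6061i + 0.1488j - 0.7378k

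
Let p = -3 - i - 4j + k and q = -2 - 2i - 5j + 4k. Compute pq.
-20 - 3i + 25j - 17k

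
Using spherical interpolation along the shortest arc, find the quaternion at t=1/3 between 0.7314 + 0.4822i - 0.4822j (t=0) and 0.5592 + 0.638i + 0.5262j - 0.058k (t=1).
0.7721 + 0.617i - 0.1504j - 0.0232k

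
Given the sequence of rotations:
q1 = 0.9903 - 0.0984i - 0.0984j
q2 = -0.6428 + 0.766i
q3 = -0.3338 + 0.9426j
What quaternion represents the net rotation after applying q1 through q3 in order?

q2 · q1 = -0.5612 + 0.8218i + 0.0633j - 0.0754k
q3 · q2 · q1 = 0.1277 - 0.3454i - 0.5501j - 0.7495k
0.1277 - 0.3454i - 0.5501j - 0.7495k


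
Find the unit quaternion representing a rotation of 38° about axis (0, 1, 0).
0.9455 + 0.3256j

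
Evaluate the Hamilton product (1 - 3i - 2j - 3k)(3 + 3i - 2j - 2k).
2 - 8i - 23j + k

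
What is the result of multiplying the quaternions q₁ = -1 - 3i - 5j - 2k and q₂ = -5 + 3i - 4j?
-6 + 4i + 23j + 37k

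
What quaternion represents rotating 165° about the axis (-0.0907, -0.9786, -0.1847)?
0.1305 - 0.0899i - 0.9702j - 0.1831k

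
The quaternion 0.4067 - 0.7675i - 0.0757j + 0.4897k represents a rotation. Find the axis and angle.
axis = (-0.8401, -0.0829, 0.536), θ = 132°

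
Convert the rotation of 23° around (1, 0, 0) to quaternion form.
0.9799 + 0.1994i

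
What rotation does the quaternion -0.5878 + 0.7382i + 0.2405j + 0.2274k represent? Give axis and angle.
axis = (0.9125, 0.2973, 0.2811), θ = 252°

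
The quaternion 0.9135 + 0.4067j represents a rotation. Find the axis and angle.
axis = (0, 1, 0), θ = 48°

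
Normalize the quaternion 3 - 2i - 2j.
0.7276 - 0.4851i - 0.4851j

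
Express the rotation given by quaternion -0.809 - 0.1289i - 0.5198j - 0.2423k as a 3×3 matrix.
[[0.3422, -0.258, 0.9035], [0.526, 0.8494, 0.0433], [-0.7786, 0.4605, 0.4264]]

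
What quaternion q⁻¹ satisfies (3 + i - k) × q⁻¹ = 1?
0.2727 - 0.0909i + 0.0909k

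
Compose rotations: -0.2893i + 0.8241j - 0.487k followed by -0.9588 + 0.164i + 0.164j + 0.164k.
-0.0078 + 0.0624i - 0.7577j + 0.6495k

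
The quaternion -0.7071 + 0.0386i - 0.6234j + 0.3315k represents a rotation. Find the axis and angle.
axis = (0.0546, -0.8816, 0.4688), θ = 3π/2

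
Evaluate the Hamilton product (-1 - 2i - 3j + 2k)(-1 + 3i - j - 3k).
10 + 10i + 4j + 12k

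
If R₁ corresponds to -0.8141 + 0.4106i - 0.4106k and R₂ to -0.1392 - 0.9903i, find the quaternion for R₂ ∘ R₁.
0.5199 + 0.749i - 0.4066j + 0.0572k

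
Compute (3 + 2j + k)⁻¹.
0.2143 - 0.1429j - 0.0714k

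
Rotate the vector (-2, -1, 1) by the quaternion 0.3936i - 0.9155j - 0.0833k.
(2.035, 0.918, -1.007)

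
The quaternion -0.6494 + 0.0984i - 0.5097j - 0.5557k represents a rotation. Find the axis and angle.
axis = (0.1294, -0.6703, -0.7308), θ = 261°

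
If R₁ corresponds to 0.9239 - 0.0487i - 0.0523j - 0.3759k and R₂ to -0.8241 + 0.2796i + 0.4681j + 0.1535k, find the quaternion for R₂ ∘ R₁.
-0.6656 + 0.1305i + 0.5732j + 0.4598k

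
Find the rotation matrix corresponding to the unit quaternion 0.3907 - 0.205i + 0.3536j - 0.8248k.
[[-0.6107, 0.4995, 0.6145], [-0.7895, -0.4446, -0.4231], [0.0619, -0.7435, 0.6659]]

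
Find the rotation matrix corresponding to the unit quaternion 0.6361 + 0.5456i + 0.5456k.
[[0.4046, -0.6941, 0.5954], [0.6941, -0.1907, -0.6941], [0.5954, 0.6941, 0.4046]]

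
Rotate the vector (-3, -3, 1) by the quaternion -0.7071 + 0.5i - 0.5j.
(0.707, 0.707, 4.243)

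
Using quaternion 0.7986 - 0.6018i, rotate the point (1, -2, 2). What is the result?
(1, 1.371, 2.474)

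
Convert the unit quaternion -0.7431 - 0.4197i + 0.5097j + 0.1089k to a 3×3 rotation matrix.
[[0.4567, -0.266, -0.8489], [-0.5897, 0.624, -0.5127], [0.6661, 0.7348, 0.1281]]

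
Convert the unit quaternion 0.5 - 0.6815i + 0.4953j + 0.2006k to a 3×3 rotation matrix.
[[0.4289, -0.8757, 0.2219], [-0.4745, -0.0094, 0.8802], [-0.7687, -0.4828, -0.4195]]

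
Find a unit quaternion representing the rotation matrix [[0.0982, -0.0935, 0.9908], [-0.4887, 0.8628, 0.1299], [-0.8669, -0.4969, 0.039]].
0.7071 - 0.2216i + 0.6568j - 0.1397k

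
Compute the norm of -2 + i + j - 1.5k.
2.872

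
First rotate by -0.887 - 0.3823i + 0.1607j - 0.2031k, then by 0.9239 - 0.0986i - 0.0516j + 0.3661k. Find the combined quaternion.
-0.7745 - 0.3141i + 0.0343j - 0.5479k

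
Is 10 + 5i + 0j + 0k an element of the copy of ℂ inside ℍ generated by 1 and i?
Yes. The quaternion 10 + 5i has j- and k-coefficients y = z = 0, so it lies in the complex subalgebra spanned by 1 and i.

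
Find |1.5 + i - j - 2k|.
2.872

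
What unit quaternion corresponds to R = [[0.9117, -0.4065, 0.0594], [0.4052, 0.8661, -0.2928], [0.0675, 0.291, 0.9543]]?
0.9659 + 0.1511i - 0.0021j + 0.2101k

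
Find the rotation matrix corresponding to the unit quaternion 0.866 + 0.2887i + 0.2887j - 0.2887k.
[[0.6666, 0.6667, 0.3333], [-0.3333, 0.6666, -0.6667], [-0.6667, 0.3333, 0.6666]]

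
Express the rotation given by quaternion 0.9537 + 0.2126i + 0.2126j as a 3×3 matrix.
[[0.9096, 0.0904, 0.4055], [0.0904, 0.9096, -0.4055], [-0.4055, 0.4055, 0.8192]]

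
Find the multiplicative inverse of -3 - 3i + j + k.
-0.15 + 0.15i - 0.05j - 0.05k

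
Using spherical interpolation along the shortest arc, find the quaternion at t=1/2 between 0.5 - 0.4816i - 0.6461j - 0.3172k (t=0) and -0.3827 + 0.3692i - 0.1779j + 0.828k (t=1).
0.5068 - 0.4885i - 0.2688j - 0.6575k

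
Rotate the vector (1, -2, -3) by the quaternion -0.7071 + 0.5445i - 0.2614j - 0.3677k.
(2.295, -2.925, -0.426)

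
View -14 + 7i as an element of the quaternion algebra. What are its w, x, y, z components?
-14 + 7i + 0j + 0k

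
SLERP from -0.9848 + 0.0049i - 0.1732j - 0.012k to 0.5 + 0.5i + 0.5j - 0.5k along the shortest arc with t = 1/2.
-0.8378 - 0.2794i - 0.3798j + 0.2753k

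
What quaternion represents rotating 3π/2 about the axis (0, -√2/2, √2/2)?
-0.7071 - 0.5j + 0.5k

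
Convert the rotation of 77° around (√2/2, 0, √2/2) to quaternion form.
0.7826 + 0.4402i + 0.4402k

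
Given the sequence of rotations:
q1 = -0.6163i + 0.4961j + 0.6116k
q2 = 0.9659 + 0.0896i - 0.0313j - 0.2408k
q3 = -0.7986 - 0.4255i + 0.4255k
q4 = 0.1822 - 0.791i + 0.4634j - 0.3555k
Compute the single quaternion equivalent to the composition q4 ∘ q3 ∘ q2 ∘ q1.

q2 · q1 = 0.218 - 0.495i + 0.5728j + 0.6159k
q3 · q2 · q1 = -0.6468 + 0.0588i - 0.406j - 0.6428k
q4 · q3 · q2 · q1 = -0.1117 + 0.0801i - 0.9031j + 0.4067k
-0.1117 + 0.0801i - 0.9031j + 0.4067k


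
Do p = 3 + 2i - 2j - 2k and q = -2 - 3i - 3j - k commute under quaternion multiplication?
No: pq = -8 - 17i + 3j - 11k ≠ -8 - 9i - 13j + 13k = qp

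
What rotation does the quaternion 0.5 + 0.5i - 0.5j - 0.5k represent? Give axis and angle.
axis = (√3/3, -√3/3, -√3/3), θ = 2π/3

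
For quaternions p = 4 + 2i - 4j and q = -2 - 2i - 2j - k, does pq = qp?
No: pq = -12 - 8i + 2j - 16k ≠ -12 - 16i - 2j + 8k = qp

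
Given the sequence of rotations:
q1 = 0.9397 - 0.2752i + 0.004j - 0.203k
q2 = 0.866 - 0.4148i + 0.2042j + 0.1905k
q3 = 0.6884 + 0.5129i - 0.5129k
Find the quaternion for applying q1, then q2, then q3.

q2 · q1 = 0.7375 - 0.6703i + 0.0587j + 0.0578k
q3 · q2 · q1 = 0.8811 - 0.0531i + 0.3546j - 0.3084k
0.8811 - 0.0531i + 0.3546j - 0.3084k


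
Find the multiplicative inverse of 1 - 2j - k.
0.1667 + 0.3333j + 0.1667k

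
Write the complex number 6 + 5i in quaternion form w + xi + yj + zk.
6 + 5i + 0j + 0k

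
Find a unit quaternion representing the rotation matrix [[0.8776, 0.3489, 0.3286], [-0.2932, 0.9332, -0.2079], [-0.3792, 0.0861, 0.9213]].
0.9659 + 0.0761i + 0.1832j - 0.1662k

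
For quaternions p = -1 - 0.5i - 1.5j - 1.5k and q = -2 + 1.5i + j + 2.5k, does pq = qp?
No: pq = 8 - 2.75i + j + 2.25k ≠ 8 + 1.75i + 3j - 1.25k = qp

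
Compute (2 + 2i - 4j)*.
2 - 2i + 4j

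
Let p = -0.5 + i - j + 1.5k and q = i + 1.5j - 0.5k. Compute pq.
1.25 - 2.25i + 1.25j + 2.75k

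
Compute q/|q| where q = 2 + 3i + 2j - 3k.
0.3922 + 0.5883i + 0.3922j - 0.5883k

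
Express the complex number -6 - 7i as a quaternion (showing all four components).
-6 - 7i + 0j + 0k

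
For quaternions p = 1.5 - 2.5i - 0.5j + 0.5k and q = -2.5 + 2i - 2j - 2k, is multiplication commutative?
No: pq = 1.25 + 11.25i - 5.75j + 1.75k ≠ 1.25 + 7.25i + 2.25j - 10.25k = qp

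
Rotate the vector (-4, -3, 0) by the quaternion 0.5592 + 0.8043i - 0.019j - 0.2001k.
(-4.256, 2.139, -1.519)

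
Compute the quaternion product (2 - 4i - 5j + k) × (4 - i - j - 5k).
4 + 8i - 43j - 7k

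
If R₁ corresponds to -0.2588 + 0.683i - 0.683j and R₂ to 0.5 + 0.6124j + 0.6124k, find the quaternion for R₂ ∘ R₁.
0.2889 + 0.7598i - 0.0817j - 0.5768k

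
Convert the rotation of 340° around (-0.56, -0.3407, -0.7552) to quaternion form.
-0.9848 - 0.0972i - 0.0592j - 0.1311k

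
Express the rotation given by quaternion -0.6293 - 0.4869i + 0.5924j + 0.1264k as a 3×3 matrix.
[[0.2662, -0.4178, -0.8687], [-0.736, 0.4939, -0.4631], [0.6225, 0.7626, -0.176]]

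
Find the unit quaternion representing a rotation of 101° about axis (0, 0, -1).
0.6361 - 0.7716k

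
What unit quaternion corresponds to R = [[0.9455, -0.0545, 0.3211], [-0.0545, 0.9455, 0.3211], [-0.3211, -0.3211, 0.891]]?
0.9724 - 0.1651i + 0.1651j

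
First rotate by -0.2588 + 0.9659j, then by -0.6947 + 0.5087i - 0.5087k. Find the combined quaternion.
0.1798 + 0.3597i - 0.671j + 0.623k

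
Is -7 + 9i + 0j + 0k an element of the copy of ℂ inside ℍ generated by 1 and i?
Yes. The quaternion -7 + 9i has j- and k-coefficients y = z = 0, so it lies in the complex subalgebra spanned by 1 and i.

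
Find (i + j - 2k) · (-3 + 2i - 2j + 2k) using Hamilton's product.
4 - 5i - 9j + 2k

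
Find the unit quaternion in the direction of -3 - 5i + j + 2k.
-0.4804 - 0.8006i + 0.1601j + 0.3203k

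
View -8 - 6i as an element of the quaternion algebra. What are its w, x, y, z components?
-8 - 6i + 0j + 0k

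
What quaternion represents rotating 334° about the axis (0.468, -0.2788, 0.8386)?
-0.9744 + 0.1053i - 0.0627j + 0.1886k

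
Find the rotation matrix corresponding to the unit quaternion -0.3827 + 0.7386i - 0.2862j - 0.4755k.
[[0.384, -0.7867, -0.4834], [-0.0588, -0.5433, 0.8375], [-0.9215, -0.2931, -0.2549]]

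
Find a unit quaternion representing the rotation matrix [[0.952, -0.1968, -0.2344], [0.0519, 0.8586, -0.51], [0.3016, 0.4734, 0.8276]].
0.9537 + 0.2578i - 0.1405j + 0.0652k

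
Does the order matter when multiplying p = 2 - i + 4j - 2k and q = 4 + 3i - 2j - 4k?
Yes: pq = 11 - 18i + 2j - 26k ≠ 11 + 22i + 22j - 6k = qp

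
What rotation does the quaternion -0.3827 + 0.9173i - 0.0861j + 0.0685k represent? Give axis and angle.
axis = (0.9929, -0.0932, 0.0741), θ = 5π/4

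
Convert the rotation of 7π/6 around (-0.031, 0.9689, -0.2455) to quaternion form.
-0.2588 - 0.0299i + 0.9359j - 0.2371k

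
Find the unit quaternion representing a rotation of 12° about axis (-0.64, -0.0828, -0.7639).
0.9945 - 0.0669i - 0.0087j - 0.0798k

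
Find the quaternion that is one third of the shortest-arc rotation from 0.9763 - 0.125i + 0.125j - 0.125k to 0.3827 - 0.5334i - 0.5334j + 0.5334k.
0.9271 - 0.3261i - 0.1306j + 0.1306k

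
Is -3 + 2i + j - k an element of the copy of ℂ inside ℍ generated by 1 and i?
No. The quaternion -3 + 2i + j - k has j-coefficient y = 1 and k-coefficient z = -1, not both zero, so it does not lie in the complex subalgebra spanned by 1 and i.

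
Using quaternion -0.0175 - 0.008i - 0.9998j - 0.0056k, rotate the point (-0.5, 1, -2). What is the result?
(0.445, 0.97, 2.028)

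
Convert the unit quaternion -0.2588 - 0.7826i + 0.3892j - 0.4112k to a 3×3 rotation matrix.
[[0.3589, -0.822, 0.4422], [-0.3963, -0.5631, -0.7252], [0.8451, 0.085, -0.5279]]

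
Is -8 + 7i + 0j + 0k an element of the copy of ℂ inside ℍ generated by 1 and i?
Yes. The quaternion -8 + 7i has j- and k-coefficients y = z = 0, so it lies in the complex subalgebra spanned by 1 and i.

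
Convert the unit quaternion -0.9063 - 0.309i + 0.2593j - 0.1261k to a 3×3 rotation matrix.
[[0.8337, -0.3888, -0.3921], [0.0683, 0.7772, -0.6255], [0.5479, 0.4947, 0.6746]]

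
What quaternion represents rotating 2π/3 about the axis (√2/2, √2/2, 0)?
0.5 + 0.6124i + 0.6124j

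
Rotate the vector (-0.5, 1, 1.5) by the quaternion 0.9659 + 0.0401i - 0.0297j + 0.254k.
(-0.983, 0.485, 1.516)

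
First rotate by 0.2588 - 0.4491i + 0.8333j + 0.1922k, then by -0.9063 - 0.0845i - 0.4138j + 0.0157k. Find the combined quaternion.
0.0693 + 0.2925i - 0.8531j - 0.4264k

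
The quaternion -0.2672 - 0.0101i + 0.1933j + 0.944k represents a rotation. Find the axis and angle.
axis = (-0.0105, 0.2006, 0.9796), θ = 211°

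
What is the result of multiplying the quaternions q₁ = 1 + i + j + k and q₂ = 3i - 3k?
6j - 6k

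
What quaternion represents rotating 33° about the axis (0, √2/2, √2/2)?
0.9588 + 0.2008j + 0.2008k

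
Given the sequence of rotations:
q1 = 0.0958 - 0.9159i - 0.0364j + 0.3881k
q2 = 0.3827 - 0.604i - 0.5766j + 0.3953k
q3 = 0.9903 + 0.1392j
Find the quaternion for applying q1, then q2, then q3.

q2 · q1 = -0.6909 - 0.6178i - 0.1968j - 0.3197k
q3 · q2 · q1 = -0.6568 - 0.6563i - 0.2911j - 0.2306k
-0.6568 - 0.6563i - 0.2911j - 0.2306k


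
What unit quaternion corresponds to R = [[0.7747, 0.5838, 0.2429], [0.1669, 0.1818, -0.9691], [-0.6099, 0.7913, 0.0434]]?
0.7071 + 0.6224i + 0.3015j - 0.1474k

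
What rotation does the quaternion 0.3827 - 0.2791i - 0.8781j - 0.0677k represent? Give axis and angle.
axis = (-0.3021, -0.9505, -0.0733), θ = 3π/4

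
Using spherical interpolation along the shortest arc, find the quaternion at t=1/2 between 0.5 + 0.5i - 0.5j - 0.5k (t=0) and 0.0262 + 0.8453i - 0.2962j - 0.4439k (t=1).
0.2769 + 0.7079i - 0.419j - 0.4967k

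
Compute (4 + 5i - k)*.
4 - 5i + k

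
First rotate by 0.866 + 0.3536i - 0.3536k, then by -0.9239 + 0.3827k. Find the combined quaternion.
-0.6648 - 0.3267i + 0.1353j + 0.6581k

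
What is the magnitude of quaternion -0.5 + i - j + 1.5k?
2.121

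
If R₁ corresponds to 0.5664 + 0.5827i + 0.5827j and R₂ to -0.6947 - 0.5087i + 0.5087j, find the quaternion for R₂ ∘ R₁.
-0.3935 - 0.6929i - 0.1167j - 0.5928k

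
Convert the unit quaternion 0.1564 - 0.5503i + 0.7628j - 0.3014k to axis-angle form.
axis = (-0.5572, 0.7723, -0.3052), θ = 162°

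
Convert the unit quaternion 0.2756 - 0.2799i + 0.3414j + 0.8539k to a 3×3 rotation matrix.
[[-0.6914, -0.6618, -0.2898], [0.2796, -0.615, 0.7373], [-0.6662, 0.4288, 0.6102]]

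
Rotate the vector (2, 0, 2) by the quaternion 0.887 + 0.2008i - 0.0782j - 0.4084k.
(0.703, -2.097, 1.764)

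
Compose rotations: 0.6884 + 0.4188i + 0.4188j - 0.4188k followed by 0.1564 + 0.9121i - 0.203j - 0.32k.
-0.3233 + 0.9124i + 0.1737j + 0.1812k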